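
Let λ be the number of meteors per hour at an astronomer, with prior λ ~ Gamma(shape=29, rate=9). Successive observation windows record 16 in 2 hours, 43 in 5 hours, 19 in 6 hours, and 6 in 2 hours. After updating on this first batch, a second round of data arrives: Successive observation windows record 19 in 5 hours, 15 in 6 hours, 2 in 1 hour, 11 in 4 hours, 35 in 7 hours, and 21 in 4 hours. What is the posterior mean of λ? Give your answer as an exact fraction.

72/17

Total count: 16 + 43 + 19 + 6 = 84.
Total exposure: 2 + 5 + 6 + 2 = 15 hours.
After the first batch: Gamma(29 + 84, 9 + 15) = Gamma(113, 24).
Total count: 19 + 15 + 2 + 11 + 35 + 21 = 103.
Total exposure: 5 + 6 + 1 + 4 + 7 + 4 = 27 hours.
After the second batch: Gamma(113 + 103, 24 + 27) = Gamma(216, 51).
Posterior mean = α'/β' = 216/51 = 72/17.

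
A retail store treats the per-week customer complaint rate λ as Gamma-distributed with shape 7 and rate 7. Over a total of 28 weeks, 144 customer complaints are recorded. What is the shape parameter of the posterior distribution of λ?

Total count 144 over total exposure 28 weeks.
The Gamma prior is conjugate for the Poisson rate, so λ | data ~ Gamma(7+144, 7+28) = Gamma(151, 35).

151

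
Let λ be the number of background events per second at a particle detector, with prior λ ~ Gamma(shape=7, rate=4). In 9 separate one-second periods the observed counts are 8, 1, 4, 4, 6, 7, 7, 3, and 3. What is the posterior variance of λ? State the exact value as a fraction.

50/169

Total count: 8 + 1 + 4 + 4 + 6 + 7 + 7 + 3 + 3 = 43.
Total exposure: 9 seconds.
The Gamma prior is conjugate for the Poisson rate, so λ | data ~ Gamma(7+43, 4+9) = Gamma(50, 13).
Posterior variance = α'/β'² = 50/169.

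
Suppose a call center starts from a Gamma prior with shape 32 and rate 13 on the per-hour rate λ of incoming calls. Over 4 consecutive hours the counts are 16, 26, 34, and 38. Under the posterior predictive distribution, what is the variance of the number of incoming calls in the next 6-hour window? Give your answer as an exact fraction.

Total count: 16 + 26 + 34 + 38 = 114.
Total exposure: 4 hours.
Gamma(α, β) with Poisson data over total exposure Σt gives posterior Gamma(α+Σx, β+Σt) = Gamma(146, 17).
The posterior predictive for a window of length T is Negative Binomial with variance T·α'·(β'+T)/β'² = 6·146·23/289 = 20148/289.

20148/289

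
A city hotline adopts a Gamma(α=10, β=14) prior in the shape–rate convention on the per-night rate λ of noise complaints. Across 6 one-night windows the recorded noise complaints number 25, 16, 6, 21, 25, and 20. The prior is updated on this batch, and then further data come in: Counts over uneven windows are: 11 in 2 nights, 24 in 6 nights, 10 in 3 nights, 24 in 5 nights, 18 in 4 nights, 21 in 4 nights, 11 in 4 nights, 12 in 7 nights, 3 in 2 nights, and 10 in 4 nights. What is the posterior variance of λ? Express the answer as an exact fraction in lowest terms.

267/3721

Total count: 25 + 16 + 6 + 21 + 25 + 20 = 113.
Total exposure: 6 nights.
After the first batch: Gamma(10 + 113, 14 + 6) = Gamma(123, 20).
Total count: 11 + 24 + 10 + 24 + 18 + 21 + 11 + 12 + 3 + 10 = 144.
Total exposure: 2 + 6 + 3 + 5 + 4 + 4 + 4 + 7 + 2 + 4 = 41 nights.
After the second batch: Gamma(123 + 144, 20 + 41) = Gamma(267, 61).
Posterior variance = α'/β'² = 267/3721.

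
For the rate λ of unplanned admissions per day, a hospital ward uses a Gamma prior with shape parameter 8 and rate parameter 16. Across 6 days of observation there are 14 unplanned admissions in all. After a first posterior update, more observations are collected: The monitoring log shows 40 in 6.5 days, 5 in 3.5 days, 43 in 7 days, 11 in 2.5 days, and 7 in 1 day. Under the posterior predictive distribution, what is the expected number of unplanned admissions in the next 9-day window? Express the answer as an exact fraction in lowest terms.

Total count 14 over total exposure 6 days.
After the first batch: Gamma(8 + 14, 16 + 6) = Gamma(22, 22).
Total count: 40 + 5 + 43 + 11 + 7 = 106.
Total exposure: 6.5 + 3.5 + 7 + 2.5 + 1 = 20.5 days.
After the second batch: Gamma(22 + 106, 22 + 20.5) = Gamma(128, 85/2).
Predictive mean over a 9-day window = T·E[λ|data] = 9·128/(85/2) = 2304/85.

2304/85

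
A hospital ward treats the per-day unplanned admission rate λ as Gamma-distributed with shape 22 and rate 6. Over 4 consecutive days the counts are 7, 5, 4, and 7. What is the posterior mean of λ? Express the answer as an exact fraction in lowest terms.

9/2

Total count: 7 + 5 + 4 + 7 = 23.
Total exposure: 4 days.
By Gamma–Poisson conjugacy, the posterior is Gamma(α + Σx, β + Σt) = Gamma(22 + 23, 6 + 4) = Gamma(45, 10).
Posterior mean = α'/β' = 45/10 = 9/2.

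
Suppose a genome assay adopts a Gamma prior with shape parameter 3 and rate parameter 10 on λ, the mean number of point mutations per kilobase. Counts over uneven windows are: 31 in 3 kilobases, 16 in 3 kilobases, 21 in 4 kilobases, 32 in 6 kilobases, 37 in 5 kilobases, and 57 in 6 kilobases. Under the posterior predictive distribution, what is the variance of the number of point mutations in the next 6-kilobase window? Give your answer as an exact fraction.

Total count: 31 + 16 + 21 + 32 + 37 + 57 = 194.
Total exposure: 3 + 3 + 4 + 6 + 5 + 6 = 27 kilobases.
Posterior: α' = 3 + 194 = 197, β' = 10 + 27 = 37.
The posterior predictive for a window of length T is Negative Binomial with variance T·α'·(β'+T)/β'² = 6·197·43/1369 = 50826/1369.

50826/1369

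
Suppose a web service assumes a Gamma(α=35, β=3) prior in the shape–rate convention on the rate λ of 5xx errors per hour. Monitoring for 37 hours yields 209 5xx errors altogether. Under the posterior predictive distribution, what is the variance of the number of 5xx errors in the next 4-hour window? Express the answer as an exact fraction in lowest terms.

671/25

Total count 209 over total exposure 37 hours.
By Gamma–Poisson conjugacy, the posterior is Gamma(α + Σx, β + Σt) = Gamma(35 + 209, 3 + 37) = Gamma(244, 40).
The posterior predictive for a window of length T is Negative Binomial with variance T·α'·(β'+T)/β'² = 4·244·44/1600 = 671/25.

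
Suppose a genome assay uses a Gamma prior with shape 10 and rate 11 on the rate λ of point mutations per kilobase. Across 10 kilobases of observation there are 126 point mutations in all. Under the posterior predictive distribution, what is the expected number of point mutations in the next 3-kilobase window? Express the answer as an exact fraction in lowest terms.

136/7

Total count 126 over total exposure 10 kilobases.
Conjugate update: add total count to the shape and total exposure to the rate, giving Gamma(136, 21).
Predictive mean over a 3-kilobase window = T·E[λ|data] = 3·136/21 = 136/7.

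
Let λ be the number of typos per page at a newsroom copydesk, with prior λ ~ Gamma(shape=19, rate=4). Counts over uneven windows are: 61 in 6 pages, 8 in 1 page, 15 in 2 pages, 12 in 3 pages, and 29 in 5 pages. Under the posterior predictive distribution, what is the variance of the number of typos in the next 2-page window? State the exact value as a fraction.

736/49

Total count: 61 + 8 + 15 + 12 + 29 = 125.
Total exposure: 6 + 1 + 2 + 3 + 5 = 17 pages.
The Gamma prior is conjugate for the Poisson rate, so λ | data ~ Gamma(19+125, 4+17) = Gamma(144, 21).
The posterior predictive for a window of length T is Negative Binomial with variance T·α'·(β'+T)/β'² = 2·144·23/441 = 736/49.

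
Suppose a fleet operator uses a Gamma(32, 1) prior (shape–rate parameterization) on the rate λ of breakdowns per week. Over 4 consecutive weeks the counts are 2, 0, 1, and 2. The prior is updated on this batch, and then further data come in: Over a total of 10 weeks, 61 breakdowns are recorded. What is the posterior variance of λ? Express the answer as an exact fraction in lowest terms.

98/225

Total count: 2 + 0 + 1 + 2 = 5.
Total exposure: 4 weeks.
After the first batch: Gamma(32 + 5, 1 + 4) = Gamma(37, 5).
Total count 61 over total exposure 10 weeks.
After the second batch: Gamma(37 + 61, 5 + 10) = Gamma(98, 15).
Posterior variance = α'/β'² = 98/225.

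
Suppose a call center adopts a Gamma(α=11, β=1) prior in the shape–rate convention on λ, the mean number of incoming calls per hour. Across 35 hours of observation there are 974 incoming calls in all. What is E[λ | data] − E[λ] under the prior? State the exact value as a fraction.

Total count 974 over total exposure 35 hours.
By Gamma–Poisson conjugacy, the posterior is Gamma(α + Σx, β + Σt) = Gamma(11 + 974, 1 + 35) = Gamma(985, 36).
Posterior mean = 985/36 = 985/36; prior mean = 11/1 = 11. Difference = 985/36 − 11 = 589/36.

589/36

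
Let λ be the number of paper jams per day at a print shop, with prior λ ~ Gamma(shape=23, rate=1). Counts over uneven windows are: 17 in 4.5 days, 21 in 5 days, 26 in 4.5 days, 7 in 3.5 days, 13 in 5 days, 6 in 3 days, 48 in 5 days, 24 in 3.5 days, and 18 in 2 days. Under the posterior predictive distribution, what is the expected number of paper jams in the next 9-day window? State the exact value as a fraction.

1827/37

Total count: 17 + 21 + 26 + 7 + 13 + 6 + 48 + 24 + 18 = 180.
Total exposure: 4.5 + 5 + 4.5 + 3.5 + 5 + 3 + 5 + 3.5 + 2 = 36 days.
Posterior: α' = 23 + 180 = 203, β' = 1 + 36 = 37.
Predictive mean over a 9-day window = T·E[λ|data] = 9·203/37 = 1827/37.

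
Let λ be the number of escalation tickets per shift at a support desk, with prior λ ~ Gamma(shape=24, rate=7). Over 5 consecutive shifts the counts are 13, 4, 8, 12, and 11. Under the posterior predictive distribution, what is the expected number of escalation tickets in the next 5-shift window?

30

Total count: 13 + 4 + 8 + 12 + 11 = 48.
Total exposure: 5 shifts.
Conjugate update: add total count to the shape and total exposure to the rate, giving Gamma(72, 12).
Predictive mean over a 5-shift window = T·E[λ|data] = 5·72/12 = 30.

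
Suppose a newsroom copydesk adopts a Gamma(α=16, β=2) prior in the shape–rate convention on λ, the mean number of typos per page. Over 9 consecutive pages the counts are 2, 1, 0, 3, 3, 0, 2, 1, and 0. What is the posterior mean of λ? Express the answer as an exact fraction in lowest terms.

Total count: 2 + 1 + 0 + 3 + 3 + 0 + 2 + 1 + 0 = 12.
Total exposure: 9 pages.
Gamma(α, β) with Poisson data over total exposure Σt gives posterior Gamma(α+Σx, β+Σt) = Gamma(28, 11).
Posterior mean = α'/β' = 28/11.

28/11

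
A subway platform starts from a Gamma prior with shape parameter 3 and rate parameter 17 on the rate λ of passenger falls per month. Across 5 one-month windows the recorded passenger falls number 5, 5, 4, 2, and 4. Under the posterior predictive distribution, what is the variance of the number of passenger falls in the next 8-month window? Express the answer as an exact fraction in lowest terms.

1380/121

Total count: 5 + 5 + 4 + 2 + 4 = 20.
Total exposure: 5 months.
By Gamma–Poisson conjugacy, the posterior is Gamma(α + Σx, β + Σt) = Gamma(3 + 20, 17 + 5) = Gamma(23, 22).
The posterior predictive for a window of length T is Negative Binomial with variance T·α'·(β'+T)/β'² = 8·23·30/484 = 1380/121.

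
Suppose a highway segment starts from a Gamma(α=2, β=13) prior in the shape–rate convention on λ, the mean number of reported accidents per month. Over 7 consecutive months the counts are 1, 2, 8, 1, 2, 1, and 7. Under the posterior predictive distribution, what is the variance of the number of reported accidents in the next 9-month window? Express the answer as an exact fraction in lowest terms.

Total count: 1 + 2 + 8 + 1 + 2 + 1 + 7 = 22.
Total exposure: 7 months.
Gamma(α, β) with Poisson data over total exposure Σt gives posterior Gamma(α+Σx, β+Σt) = Gamma(24, 20).
The posterior predictive for a window of length T is Negative Binomial with variance T·α'·(β'+T)/β'² = 9·24·29/400 = 783/50.

783/50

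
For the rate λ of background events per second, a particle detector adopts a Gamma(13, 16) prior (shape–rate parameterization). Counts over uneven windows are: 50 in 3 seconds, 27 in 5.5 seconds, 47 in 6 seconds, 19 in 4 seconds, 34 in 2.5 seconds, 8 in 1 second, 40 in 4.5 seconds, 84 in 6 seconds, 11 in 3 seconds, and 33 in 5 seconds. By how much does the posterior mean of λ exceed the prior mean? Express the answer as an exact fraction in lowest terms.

Total count: 50 + 27 + 47 + 19 + 34 + 8 + 40 + 84 + 11 + 33 = 353.
Total exposure: 3 + 5.5 + 6 + 4 + 2.5 + 1 + 4.5 + 6 + 3 + 5 = 40.5 seconds.
Posterior: α' = 13 + 353 = 366, β' = 16 + 40.5 = 113/2.
Posterior mean = 366/(113/2) = 732/113; prior mean = 13/16 = 13/16. Difference = 732/113 − 13/16 = 10243/1808.

10243/1808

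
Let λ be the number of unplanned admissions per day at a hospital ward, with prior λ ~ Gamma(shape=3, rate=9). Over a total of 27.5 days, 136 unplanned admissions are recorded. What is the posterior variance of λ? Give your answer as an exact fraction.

556/5329

Total count 136 over total exposure 27.5 days.
By Gamma–Poisson conjugacy, the posterior is Gamma(α + Σx, β + Σt) = Gamma(3 + 136, 9 + 27.5) = Gamma(139, 73/2).
Posterior variance = α'/β'² = 139/(5329/4) = 556/5329.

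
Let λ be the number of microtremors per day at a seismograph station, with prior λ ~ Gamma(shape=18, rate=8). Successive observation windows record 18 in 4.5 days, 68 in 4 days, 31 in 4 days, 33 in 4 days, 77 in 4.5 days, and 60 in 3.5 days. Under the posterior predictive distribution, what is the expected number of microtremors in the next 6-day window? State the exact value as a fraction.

Total count: 18 + 68 + 31 + 33 + 77 + 60 = 287.
Total exposure: 4.5 + 4 + 4 + 4 + 4.5 + 3.5 = 24.5 days.
Gamma(α, β) with Poisson data over total exposure Σt gives posterior Gamma(α+Σx, β+Σt) = Gamma(305, 65/2).
Predictive mean over a 6-day window = T·E[λ|data] = 6·305/(65/2) = 732/13.

732/13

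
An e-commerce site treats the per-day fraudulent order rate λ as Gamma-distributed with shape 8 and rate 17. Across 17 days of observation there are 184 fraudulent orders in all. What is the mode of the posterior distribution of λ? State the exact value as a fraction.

191/34

Total count 184 over total exposure 17 days.
The Gamma prior is conjugate for the Poisson rate, so λ | data ~ Gamma(8+184, 17+17) = Gamma(192, 34).
Posterior mode = (α'−1)/β' = 191/34.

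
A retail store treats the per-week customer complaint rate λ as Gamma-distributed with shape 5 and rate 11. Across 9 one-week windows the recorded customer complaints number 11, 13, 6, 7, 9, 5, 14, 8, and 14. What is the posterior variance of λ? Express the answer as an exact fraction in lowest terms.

Total count: 11 + 13 + 6 + 7 + 9 + 5 + 14 + 8 + 14 = 87.
Total exposure: 9 weeks.
Gamma(α, β) with Poisson data over total exposure Σt gives posterior Gamma(α+Σx, β+Σt) = Gamma(92, 20).
Posterior variance = α'/β'² = 92/400 = 23/100.

23/100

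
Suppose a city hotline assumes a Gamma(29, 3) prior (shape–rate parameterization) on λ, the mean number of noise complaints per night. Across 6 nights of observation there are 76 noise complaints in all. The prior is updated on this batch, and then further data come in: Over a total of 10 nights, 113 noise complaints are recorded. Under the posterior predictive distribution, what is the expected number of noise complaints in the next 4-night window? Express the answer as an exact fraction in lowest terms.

Total count 76 over total exposure 6 nights.
After the first batch: Gamma(29 + 76, 3 + 6) = Gamma(105, 9).
Total count 113 over total exposure 10 nights.
After the second batch: Gamma(105 + 113, 9 + 10) = Gamma(218, 19).
Predictive mean over a 4-night window = T·E[λ|data] = 4·218/19 = 872/19.

872/19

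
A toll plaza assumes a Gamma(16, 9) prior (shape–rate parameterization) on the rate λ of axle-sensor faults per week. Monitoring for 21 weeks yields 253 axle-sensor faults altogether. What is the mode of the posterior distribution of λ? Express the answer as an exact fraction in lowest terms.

134/15

Total count 253 over total exposure 21 weeks.
Gamma(α, β) with Poisson data over total exposure Σt gives posterior Gamma(α+Σx, β+Σt) = Gamma(269, 30).
Posterior mode = (α'−1)/β' = 268/30 = 134/15.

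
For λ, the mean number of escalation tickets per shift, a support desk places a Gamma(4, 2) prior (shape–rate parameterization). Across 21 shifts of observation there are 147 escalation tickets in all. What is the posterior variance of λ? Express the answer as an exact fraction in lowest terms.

151/529

Total count 147 over total exposure 21 shifts.
Gamma(α, β) with Poisson data over total exposure Σt gives posterior Gamma(α+Σx, β+Σt) = Gamma(151, 23).
Posterior variance = α'/β'² = 151/529.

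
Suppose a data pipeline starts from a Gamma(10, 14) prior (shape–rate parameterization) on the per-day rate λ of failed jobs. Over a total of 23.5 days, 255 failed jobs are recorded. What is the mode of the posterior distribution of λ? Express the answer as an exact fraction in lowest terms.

176/25

Total count 255 over total exposure 23.5 days.
The Gamma prior is conjugate for the Poisson rate, so λ | data ~ Gamma(10+255, 14+23.5) = Gamma(265, 75/2).
Posterior mode = (α'−1)/β' = 264/(75/2) = 176/25.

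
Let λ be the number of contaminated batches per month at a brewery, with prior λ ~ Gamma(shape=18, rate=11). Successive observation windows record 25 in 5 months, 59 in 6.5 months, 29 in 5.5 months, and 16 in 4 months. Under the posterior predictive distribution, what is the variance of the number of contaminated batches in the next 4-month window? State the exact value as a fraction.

1323/64

Total count: 25 + 59 + 29 + 16 = 129.
Total exposure: 5 + 6.5 + 5.5 + 4 = 21 months.
Gamma(α, β) with Poisson data over total exposure Σt gives posterior Gamma(α+Σx, β+Σt) = Gamma(147, 32).
The posterior predictive for a window of length T is Negative Binomial with variance T·α'·(β'+T)/β'² = 4·147·36/1024 = 1323/64.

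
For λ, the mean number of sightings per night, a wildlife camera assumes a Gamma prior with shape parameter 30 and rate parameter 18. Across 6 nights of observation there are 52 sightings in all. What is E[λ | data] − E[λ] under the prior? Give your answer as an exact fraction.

7/4

Total count 52 over total exposure 6 nights.
Posterior: α' = 30 + 52 = 82, β' = 18 + 6 = 24.
Posterior mean = 82/24 = 41/12; prior mean = 30/18 = 5/3. Difference = 41/12 − 5/3 = 7/4.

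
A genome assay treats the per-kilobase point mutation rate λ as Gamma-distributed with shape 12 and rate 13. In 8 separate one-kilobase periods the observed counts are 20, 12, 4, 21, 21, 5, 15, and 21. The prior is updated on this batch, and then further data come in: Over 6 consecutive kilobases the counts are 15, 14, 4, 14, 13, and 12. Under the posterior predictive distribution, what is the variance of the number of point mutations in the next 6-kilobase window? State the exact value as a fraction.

Total count: 20 + 12 + 4 + 21 + 21 + 5 + 15 + 21 = 119.
Total exposure: 8 kilobases.
After the first batch: Gamma(12 + 119, 13 + 8) = Gamma(131, 21).
Total count: 15 + 14 + 4 + 14 + 13 + 12 = 72.
Total exposure: 6 kilobases.
After the second batch: Gamma(131 + 72, 21 + 6) = Gamma(203, 27).
The posterior predictive for a window of length T is Negative Binomial with variance T·α'·(β'+T)/β'² = 6·203·33/729 = 4466/81.

4466/81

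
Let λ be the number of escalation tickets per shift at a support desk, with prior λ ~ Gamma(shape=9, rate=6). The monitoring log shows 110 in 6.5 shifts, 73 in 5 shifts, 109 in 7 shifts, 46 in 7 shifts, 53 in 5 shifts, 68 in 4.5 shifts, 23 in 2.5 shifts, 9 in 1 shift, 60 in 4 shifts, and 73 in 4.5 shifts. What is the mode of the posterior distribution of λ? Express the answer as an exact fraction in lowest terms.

632/53

Total count: 110 + 73 + 109 + 46 + 53 + 68 + 23 + 9 + 60 + 73 = 624.
Total exposure: 6.5 + 5 + 7 + 7 + 5 + 4.5 + 2.5 + 1 + 4 + 4.5 = 47 shifts.
Posterior: α' = 9 + 624 = 633, β' = 6 + 47 = 53.
Posterior mode = (α'−1)/β' = 632/53.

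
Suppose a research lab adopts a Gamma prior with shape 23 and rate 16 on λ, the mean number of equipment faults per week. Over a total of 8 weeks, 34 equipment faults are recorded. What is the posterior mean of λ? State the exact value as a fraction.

19/8

Total count 34 over total exposure 8 weeks.
Gamma(α, β) with Poisson data over total exposure Σt gives posterior Gamma(α+Σx, β+Σt) = Gamma(57, 24).
Posterior mean = α'/β' = 57/24 = 19/8.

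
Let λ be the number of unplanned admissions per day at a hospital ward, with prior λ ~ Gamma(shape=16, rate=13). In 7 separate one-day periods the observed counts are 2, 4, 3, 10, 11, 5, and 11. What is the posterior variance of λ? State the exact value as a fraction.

Total count: 2 + 4 + 3 + 10 + 11 + 5 + 11 = 46.
Total exposure: 7 days.
Gamma(α, β) with Poisson data over total exposure Σt gives posterior Gamma(α+Σx, β+Σt) = Gamma(62, 20).
Posterior variance = α'/β'² = 62/400 = 31/200.

31/200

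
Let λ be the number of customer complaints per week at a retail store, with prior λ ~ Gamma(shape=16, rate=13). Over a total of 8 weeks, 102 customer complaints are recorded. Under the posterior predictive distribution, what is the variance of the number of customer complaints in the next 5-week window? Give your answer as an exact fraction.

Total count 102 over total exposure 8 weeks.
Conjugate update: add total count to the shape and total exposure to the rate, giving Gamma(118, 21).
The posterior predictive for a window of length T is Negative Binomial with variance T·α'·(β'+T)/β'² = 5·118·26/441 = 15340/441.

15340/441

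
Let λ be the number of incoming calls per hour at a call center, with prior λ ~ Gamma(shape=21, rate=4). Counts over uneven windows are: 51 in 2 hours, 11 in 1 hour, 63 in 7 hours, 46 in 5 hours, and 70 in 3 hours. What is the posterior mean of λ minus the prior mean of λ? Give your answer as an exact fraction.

Total count: 51 + 11 + 63 + 46 + 70 = 241.
Total exposure: 2 + 1 + 7 + 5 + 3 = 18 hours.
By Gamma–Poisson conjugacy, the posterior is Gamma(α + Σx, β + Σt) = Gamma(21 + 241, 4 + 18) = Gamma(262, 22).
Posterior mean = 262/22 = 131/11; prior mean = 21/4 = 21/4. Difference = 131/11 − 21/4 = 293/44.

293/44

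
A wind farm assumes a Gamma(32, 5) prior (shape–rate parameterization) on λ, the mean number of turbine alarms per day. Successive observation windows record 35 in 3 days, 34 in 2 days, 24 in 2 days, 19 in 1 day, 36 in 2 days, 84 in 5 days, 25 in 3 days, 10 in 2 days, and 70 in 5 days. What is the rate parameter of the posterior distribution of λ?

30

Total count: 35 + 34 + 24 + 19 + 36 + 84 + 25 + 10 + 70 = 337.
Total exposure: 3 + 2 + 2 + 1 + 2 + 5 + 3 + 2 + 5 = 25 days.
Gamma(α, β) with Poisson data over total exposure Σt gives posterior Gamma(α+Σx, β+Σt) = Gamma(369, 30).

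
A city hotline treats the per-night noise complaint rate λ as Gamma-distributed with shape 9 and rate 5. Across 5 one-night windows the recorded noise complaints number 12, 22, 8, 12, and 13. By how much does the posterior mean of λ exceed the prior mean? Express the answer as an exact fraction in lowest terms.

Total count: 12 + 22 + 8 + 12 + 13 = 67.
Total exposure: 5 nights.
By Gamma–Poisson conjugacy, the posterior is Gamma(α + Σx, β + Σt) = Gamma(9 + 67, 5 + 5) = Gamma(76, 10).
Posterior mean = 76/10 = 38/5; prior mean = 9/5 = 9/5. Difference = 38/5 − 9/5 = 29/5.

29/5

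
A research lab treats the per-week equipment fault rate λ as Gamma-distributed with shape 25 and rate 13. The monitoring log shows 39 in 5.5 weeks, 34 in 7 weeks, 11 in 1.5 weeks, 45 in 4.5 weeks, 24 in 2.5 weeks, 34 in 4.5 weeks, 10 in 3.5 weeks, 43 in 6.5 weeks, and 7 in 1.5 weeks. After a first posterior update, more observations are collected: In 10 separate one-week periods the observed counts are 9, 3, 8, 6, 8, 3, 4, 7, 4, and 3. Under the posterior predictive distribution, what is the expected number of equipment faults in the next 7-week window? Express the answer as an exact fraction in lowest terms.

763/20

Total count: 39 + 34 + 11 + 45 + 24 + 34 + 10 + 43 + 7 = 247.
Total exposure: 5.5 + 7 + 1.5 + 4.5 + 2.5 + 4.5 + 3.5 + 6.5 + 1.5 = 37 weeks.
After the first batch: Gamma(25 + 247, 13 + 37) = Gamma(272, 50).
Total count: 9 + 3 + 8 + 6 + 8 + 3 + 4 + 7 + 4 + 3 = 55.
Total exposure: 10 weeks.
After the second batch: Gamma(272 + 55, 50 + 10) = Gamma(327, 60).
Predictive mean over a 7-week window = T·E[λ|data] = 7·327/60 = 763/20.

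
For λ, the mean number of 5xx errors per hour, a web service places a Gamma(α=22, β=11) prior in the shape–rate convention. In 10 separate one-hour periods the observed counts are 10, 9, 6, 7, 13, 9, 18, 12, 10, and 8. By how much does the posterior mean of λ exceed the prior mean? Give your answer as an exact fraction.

82/21

Total count: 10 + 9 + 6 + 7 + 13 + 9 + 18 + 12 + 10 + 8 = 102.
Total exposure: 10 hours.
By Gamma–Poisson conjugacy, the posterior is Gamma(α + Σx, β + Σt) = Gamma(22 + 102, 11 + 10) = Gamma(124, 21).
Posterior mean = 124/21 = 124/21; prior mean = 22/11 = 2. Difference = 124/21 − 2 = 82/21.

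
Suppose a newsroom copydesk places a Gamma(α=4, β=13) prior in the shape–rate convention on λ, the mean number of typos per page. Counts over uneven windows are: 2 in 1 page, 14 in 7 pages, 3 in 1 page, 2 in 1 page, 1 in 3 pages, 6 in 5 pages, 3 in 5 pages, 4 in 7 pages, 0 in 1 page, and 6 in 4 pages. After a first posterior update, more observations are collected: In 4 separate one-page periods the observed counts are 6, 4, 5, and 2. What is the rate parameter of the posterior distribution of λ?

Total count: 2 + 14 + 3 + 2 + 1 + 6 + 3 + 4 + 0 + 6 = 41.
Total exposure: 1 + 7 + 1 + 1 + 3 + 5 + 5 + 7 + 1 + 4 = 35 pages.
After the first batch: Gamma(4 + 41, 13 + 35) = Gamma(45, 48).
Total count: 6 + 4 + 5 + 2 = 17.
Total exposure: 4 pages.
After the second batch: Gamma(45 + 17, 48 + 4) = Gamma(62, 52).

52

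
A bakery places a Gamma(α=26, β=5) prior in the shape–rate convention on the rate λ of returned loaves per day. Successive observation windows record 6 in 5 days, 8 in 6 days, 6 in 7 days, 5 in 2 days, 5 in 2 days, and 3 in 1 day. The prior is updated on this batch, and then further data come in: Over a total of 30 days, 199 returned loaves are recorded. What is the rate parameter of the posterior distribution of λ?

Total count: 6 + 8 + 6 + 5 + 5 + 3 = 33.
Total exposure: 5 + 6 + 7 + 2 + 2 + 1 = 23 days.
After the first batch: Gamma(26 + 33, 5 + 23) = Gamma(59, 28).
Total count 199 over total exposure 30 days.
After the second batch: Gamma(59 + 199, 28 + 30) = Gamma(258, 58).

58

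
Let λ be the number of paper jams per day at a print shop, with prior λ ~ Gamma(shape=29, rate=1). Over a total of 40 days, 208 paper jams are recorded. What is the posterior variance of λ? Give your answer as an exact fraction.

Total count 208 over total exposure 40 days.
By Gamma–Poisson conjugacy, the posterior is Gamma(α + Σx, β + Σt) = Gamma(29 + 208, 1 + 40) = Gamma(237, 41).
Posterior variance = α'/β'² = 237/1681.

237/1681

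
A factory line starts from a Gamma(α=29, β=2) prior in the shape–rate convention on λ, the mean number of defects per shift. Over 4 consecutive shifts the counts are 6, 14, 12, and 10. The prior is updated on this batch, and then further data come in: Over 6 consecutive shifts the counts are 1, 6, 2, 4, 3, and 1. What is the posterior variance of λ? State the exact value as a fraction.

11/18

Total count: 6 + 14 + 12 + 10 = 42.
Total exposure: 4 shifts.
After the first batch: Gamma(29 + 42, 2 + 4) = Gamma(71, 6).
Total count: 1 + 6 + 2 + 4 + 3 + 1 = 17.
Total exposure: 6 shifts.
After the second batch: Gamma(71 + 17, 6 + 6) = Gamma(88, 12).
Posterior variance = α'/β'² = 88/144 = 11/18.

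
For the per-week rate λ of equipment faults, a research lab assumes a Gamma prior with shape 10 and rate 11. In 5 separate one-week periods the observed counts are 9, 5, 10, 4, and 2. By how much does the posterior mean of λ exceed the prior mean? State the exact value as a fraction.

35/22

Total count: 9 + 5 + 10 + 4 + 2 = 30.
Total exposure: 5 weeks.
By Gamma–Poisson conjugacy, the posterior is Gamma(α + Σx, β + Σt) = Gamma(10 + 30, 11 + 5) = Gamma(40, 16).
Posterior mean = 40/16 = 5/2; prior mean = 10/11 = 10/11. Difference = 5/2 − 10/11 = 35/22.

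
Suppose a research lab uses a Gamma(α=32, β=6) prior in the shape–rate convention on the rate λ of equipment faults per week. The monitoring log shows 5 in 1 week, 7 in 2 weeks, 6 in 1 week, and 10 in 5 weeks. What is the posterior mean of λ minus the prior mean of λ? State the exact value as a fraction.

-4/3

Total count: 5 + 7 + 6 + 10 = 28.
Total exposure: 1 + 2 + 1 + 5 = 9 weeks.
Conjugate update: add total count to the shape and total exposure to the rate, giving Gamma(60, 15).
Posterior mean = 60/15 = 4; prior mean = 32/6 = 16/3. Difference = 4 − 16/3 = -4/3.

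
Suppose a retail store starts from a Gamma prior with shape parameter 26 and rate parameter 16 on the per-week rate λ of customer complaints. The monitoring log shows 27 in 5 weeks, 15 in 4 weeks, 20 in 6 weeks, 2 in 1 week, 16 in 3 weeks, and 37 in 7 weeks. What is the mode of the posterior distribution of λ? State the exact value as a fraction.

71/21

Total count: 27 + 15 + 20 + 2 + 16 + 37 = 117.
Total exposure: 5 + 4 + 6 + 1 + 3 + 7 = 26 weeks.
By Gamma–Poisson conjugacy, the posterior is Gamma(α + Σx, β + Σt) = Gamma(26 + 117, 16 + 26) = Gamma(143, 42).
Posterior mode = (α'−1)/β' = 142/42 = 71/21.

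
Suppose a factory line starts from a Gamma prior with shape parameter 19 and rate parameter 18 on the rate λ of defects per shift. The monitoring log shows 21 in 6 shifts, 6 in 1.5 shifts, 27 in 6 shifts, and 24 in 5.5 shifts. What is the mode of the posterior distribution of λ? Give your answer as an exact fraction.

Total count: 21 + 6 + 27 + 24 = 78.
Total exposure: 6 + 1.5 + 6 + 5.5 = 19 shifts.
By Gamma–Poisson conjugacy, the posterior is Gamma(α + Σx, β + Σt) = Gamma(19 + 78, 18 + 19) = Gamma(97, 37).
Posterior mode = (α'−1)/β' = 96/37.

96/37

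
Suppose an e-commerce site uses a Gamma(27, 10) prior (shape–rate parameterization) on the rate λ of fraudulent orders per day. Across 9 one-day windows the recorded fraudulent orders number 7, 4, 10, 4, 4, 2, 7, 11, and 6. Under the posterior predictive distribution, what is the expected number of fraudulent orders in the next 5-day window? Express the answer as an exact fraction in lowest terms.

410/19

Total count: 7 + 4 + 10 + 4 + 4 + 2 + 7 + 11 + 6 = 55.
Total exposure: 9 days.
The Gamma prior is conjugate for the Poisson rate, so λ | data ~ Gamma(27+55, 10+9) = Gamma(82, 19).
Predictive mean over a 5-day window = T·E[λ|data] = 5·82/19 = 410/19.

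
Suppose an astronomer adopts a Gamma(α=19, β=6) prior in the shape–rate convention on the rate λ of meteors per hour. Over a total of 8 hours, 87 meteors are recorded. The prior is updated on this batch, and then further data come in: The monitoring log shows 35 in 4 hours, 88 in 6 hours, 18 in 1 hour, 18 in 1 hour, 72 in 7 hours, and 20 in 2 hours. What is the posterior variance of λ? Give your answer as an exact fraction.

51/175

Total count 87 over total exposure 8 hours.
After the first batch: Gamma(19 + 87, 6 + 8) = Gamma(106, 14).
Total count: 35 + 88 + 18 + 18 + 72 + 20 = 251.
Total exposure: 4 + 6 + 1 + 1 + 7 + 2 = 21 hours.
After the second batch: Gamma(106 + 251, 14 + 21) = Gamma(357, 35).
Posterior variance = α'/β'² = 357/1225 = 51/175.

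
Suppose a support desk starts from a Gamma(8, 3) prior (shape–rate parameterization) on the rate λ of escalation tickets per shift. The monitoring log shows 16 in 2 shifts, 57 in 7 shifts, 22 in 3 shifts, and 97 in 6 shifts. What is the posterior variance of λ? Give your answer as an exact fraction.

200/441

Total count: 16 + 57 + 22 + 97 = 192.
Total exposure: 2 + 7 + 3 + 6 = 18 shifts.
The Gamma prior is conjugate for the Poisson rate, so λ | data ~ Gamma(8+192, 3+18) = Gamma(200, 21).
Posterior variance = α'/β'² = 200/441.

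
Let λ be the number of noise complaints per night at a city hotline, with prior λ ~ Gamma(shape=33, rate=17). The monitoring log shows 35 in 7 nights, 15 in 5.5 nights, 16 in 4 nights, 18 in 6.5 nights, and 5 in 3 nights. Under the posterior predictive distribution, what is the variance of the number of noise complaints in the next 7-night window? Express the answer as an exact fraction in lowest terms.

42700/1849

Total count: 35 + 15 + 16 + 18 + 5 = 89.
Total exposure: 7 + 5.5 + 4 + 6.5 + 3 = 26 nights.
By Gamma–Poisson conjugacy, the posterior is Gamma(α + Σx, β + Σt) = Gamma(33 + 89, 17 + 26) = Gamma(122, 43).
The posterior predictive for a window of length T is Negative Binomial with variance T·α'·(β'+T)/β'² = 7·122·50/1849 = 42700/1849.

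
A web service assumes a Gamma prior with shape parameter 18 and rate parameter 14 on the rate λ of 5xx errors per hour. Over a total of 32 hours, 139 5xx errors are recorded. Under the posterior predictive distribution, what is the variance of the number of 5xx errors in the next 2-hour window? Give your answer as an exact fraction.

Total count 139 over total exposure 32 hours.
Posterior: α' = 18 + 139 = 157, β' = 14 + 32 = 46.
The posterior predictive for a window of length T is Negative Binomial with variance T·α'·(β'+T)/β'² = 2·157·48/2116 = 3768/529.

3768/529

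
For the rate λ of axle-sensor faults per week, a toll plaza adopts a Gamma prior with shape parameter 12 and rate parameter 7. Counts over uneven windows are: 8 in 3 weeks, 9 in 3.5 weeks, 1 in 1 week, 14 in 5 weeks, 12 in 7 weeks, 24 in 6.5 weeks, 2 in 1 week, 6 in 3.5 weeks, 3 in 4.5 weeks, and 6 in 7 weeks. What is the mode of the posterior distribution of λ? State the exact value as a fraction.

Total count: 8 + 9 + 1 + 14 + 12 + 24 + 2 + 6 + 3 + 6 = 85.
Total exposure: 3 + 3.5 + 1 + 5 + 7 + 6.5 + 1 + 3.5 + 4.5 + 7 = 42 weeks.
The Gamma prior is conjugate for the Poisson rate, so λ | data ~ Gamma(12+85, 7+42) = Gamma(97, 49).
Posterior mode = (α'−1)/β' = 96/49.

96/49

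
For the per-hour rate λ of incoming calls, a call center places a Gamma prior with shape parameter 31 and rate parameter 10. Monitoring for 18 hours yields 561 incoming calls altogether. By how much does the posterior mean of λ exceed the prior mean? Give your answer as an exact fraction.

Total count 561 over total exposure 18 hours.
Posterior: α' = 31 + 561 = 592, β' = 10 + 18 = 28.
Posterior mean = 592/28 = 148/7; prior mean = 31/10 = 31/10. Difference = 148/7 − 31/10 = 1263/70.

1263/70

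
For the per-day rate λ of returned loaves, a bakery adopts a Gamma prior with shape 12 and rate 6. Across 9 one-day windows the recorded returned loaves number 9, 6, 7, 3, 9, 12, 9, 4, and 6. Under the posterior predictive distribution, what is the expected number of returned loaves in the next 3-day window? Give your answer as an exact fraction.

77/5

Total count: 9 + 6 + 7 + 3 + 9 + 12 + 9 + 4 + 6 = 65.
Total exposure: 9 days.
By Gamma–Poisson conjugacy, the posterior is Gamma(α + Σx, β + Σt) = Gamma(12 + 65, 6 + 9) = Gamma(77, 15).
Predictive mean over a 3-day window = T·E[λ|data] = 3·77/15 = 77/5.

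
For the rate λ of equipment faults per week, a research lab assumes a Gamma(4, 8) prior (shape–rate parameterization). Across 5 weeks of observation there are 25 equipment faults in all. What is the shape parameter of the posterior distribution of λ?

Total count 25 over total exposure 5 weeks.
Gamma(α, β) with Poisson data over total exposure Σt gives posterior Gamma(α+Σx, β+Σt) = Gamma(29, 13).

29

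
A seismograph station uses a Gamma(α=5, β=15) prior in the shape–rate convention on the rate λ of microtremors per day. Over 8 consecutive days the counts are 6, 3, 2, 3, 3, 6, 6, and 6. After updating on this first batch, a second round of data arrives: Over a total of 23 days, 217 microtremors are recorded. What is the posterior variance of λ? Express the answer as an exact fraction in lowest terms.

Total count: 6 + 3 + 2 + 3 + 3 + 6 + 6 + 6 = 35.
Total exposure: 8 days.
After the first batch: Gamma(5 + 35, 15 + 8) = Gamma(40, 23).
Total count 217 over total exposure 23 days.
After the second batch: Gamma(40 + 217, 23 + 23) = Gamma(257, 46).
Posterior variance = α'/β'² = 257/2116.

257/2116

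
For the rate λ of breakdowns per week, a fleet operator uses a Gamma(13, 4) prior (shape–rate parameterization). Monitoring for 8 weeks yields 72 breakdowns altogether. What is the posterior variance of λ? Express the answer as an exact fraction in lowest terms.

85/144

Total count 72 over total exposure 8 weeks.
The Gamma prior is conjugate for the Poisson rate, so λ | data ~ Gamma(13+72, 4+8) = Gamma(85, 12).
Posterior variance = α'/β'² = 85/144.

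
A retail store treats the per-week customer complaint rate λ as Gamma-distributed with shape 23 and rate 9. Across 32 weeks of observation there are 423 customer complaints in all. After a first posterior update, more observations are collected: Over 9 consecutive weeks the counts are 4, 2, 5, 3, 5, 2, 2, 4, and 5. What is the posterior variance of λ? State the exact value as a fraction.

239/1250

Total count 423 over total exposure 32 weeks.
After the first batch: Gamma(23 + 423, 9 + 32) = Gamma(446, 41).
Total count: 4 + 2 + 5 + 3 + 5 + 2 + 2 + 4 + 5 = 32.
Total exposure: 9 weeks.
After the second batch: Gamma(446 + 32, 41 + 9) = Gamma(478, 50).
Posterior variance = α'/β'² = 478/2500 = 239/1250.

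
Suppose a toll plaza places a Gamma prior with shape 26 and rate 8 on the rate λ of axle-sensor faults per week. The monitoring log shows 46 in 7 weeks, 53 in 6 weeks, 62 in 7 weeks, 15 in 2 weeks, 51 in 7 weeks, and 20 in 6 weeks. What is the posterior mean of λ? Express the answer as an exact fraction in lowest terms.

273/43

Total count: 46 + 53 + 62 + 15 + 51 + 20 = 247.
Total exposure: 7 + 6 + 7 + 2 + 7 + 6 = 35 weeks.
Gamma(α, β) with Poisson data over total exposure Σt gives posterior Gamma(α+Σx, β+Σt) = Gamma(273, 43).
Posterior mean = α'/β' = 273/43.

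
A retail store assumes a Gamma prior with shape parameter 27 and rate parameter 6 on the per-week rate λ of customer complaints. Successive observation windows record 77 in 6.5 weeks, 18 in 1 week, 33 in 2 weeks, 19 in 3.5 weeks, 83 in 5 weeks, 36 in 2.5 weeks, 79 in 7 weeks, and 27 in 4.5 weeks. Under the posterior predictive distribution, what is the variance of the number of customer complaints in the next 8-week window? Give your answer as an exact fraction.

Total count: 77 + 18 + 33 + 19 + 83 + 36 + 79 + 27 = 372.
Total exposure: 6.5 + 1 + 2 + 3.5 + 5 + 2.5 + 7 + 4.5 = 32 weeks.
The Gamma prior is conjugate for the Poisson rate, so λ | data ~ Gamma(27+372, 6+32) = Gamma(399, 38).
The posterior predictive for a window of length T is Negative Binomial with variance T·α'·(β'+T)/β'² = 8·399·46/1444 = 1932/19.

1932/19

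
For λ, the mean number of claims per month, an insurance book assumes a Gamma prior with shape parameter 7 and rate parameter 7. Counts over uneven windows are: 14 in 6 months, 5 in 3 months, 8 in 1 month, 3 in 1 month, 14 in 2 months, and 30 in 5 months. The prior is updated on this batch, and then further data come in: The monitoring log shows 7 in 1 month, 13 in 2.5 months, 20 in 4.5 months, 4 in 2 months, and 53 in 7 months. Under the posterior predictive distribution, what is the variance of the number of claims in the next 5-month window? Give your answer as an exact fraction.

Total count: 14 + 5 + 8 + 3 + 14 + 30 = 74.
Total exposure: 6 + 3 + 1 + 1 + 2 + 5 = 18 months.
After the first batch: Gamma(7 + 74, 7 + 18) = Gamma(81, 25).
Total count: 7 + 13 + 20 + 4 + 53 = 97.
Total exposure: 1 + 2.5 + 4.5 + 2 + 7 = 17 months.
After the second batch: Gamma(81 + 97, 25 + 17) = Gamma(178, 42).
The posterior predictive for a window of length T is Negative Binomial with variance T·α'·(β'+T)/β'² = 5·178·47/1764 = 20915/882.

20915/882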